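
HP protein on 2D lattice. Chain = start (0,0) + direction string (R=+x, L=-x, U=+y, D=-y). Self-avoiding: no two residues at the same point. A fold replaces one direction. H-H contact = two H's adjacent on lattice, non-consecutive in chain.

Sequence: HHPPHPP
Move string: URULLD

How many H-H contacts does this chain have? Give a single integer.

Positions: [(0, 0), (0, 1), (1, 1), (1, 2), (0, 2), (-1, 2), (-1, 1)]
H-H contact: residue 1 @(0,1) - residue 4 @(0, 2)

Answer: 1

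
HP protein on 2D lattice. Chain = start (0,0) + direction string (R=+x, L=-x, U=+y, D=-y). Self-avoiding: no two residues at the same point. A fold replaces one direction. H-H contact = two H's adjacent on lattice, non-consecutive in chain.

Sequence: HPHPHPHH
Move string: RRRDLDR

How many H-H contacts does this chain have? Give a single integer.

Positions: [(0, 0), (1, 0), (2, 0), (3, 0), (3, -1), (2, -1), (2, -2), (3, -2)]
H-H contact: residue 4 @(3,-1) - residue 7 @(3, -2)

Answer: 1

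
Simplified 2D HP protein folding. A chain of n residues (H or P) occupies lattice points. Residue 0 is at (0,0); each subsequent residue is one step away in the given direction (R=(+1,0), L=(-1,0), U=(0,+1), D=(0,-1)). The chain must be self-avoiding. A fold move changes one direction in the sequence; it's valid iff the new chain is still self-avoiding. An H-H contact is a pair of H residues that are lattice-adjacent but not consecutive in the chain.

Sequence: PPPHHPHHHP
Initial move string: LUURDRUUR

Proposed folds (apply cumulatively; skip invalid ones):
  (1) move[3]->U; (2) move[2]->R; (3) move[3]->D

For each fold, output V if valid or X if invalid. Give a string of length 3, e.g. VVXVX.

Initial: LUURDRUUR -> [(0, 0), (-1, 0), (-1, 1), (-1, 2), (0, 2), (0, 1), (1, 1), (1, 2), (1, 3), (2, 3)]
Fold 1: move[3]->U => LUUUDRUUR INVALID (collision), skipped
Fold 2: move[2]->R => LURRDRUUR VALID
Fold 3: move[3]->D => LURDDRUUR INVALID (collision), skipped

Answer: XVX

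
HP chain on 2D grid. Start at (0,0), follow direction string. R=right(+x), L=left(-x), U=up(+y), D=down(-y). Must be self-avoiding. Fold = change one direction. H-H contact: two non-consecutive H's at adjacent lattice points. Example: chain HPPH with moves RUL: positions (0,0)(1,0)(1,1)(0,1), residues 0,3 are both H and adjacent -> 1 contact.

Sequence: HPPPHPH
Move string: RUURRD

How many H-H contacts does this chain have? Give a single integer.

Positions: [(0, 0), (1, 0), (1, 1), (1, 2), (2, 2), (3, 2), (3, 1)]
No H-H contacts found.

Answer: 0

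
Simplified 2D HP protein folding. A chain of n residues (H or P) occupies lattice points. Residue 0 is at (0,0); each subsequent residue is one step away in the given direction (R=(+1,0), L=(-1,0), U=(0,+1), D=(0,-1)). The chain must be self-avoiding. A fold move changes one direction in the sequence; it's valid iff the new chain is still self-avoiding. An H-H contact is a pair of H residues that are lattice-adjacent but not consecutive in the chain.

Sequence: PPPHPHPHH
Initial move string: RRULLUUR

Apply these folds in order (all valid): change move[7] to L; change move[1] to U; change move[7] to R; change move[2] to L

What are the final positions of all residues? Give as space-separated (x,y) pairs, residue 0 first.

Initial moves: RRULLUUR
Fold: move[7]->L => RRULLUUL (positions: [(0, 0), (1, 0), (2, 0), (2, 1), (1, 1), (0, 1), (0, 2), (0, 3), (-1, 3)])
Fold: move[1]->U => RUULLUUL (positions: [(0, 0), (1, 0), (1, 1), (1, 2), (0, 2), (-1, 2), (-1, 3), (-1, 4), (-2, 4)])
Fold: move[7]->R => RUULLUUR (positions: [(0, 0), (1, 0), (1, 1), (1, 2), (0, 2), (-1, 2), (-1, 3), (-1, 4), (0, 4)])
Fold: move[2]->L => RULLLUUR (positions: [(0, 0), (1, 0), (1, 1), (0, 1), (-1, 1), (-2, 1), (-2, 2), (-2, 3), (-1, 3)])

Answer: (0,0) (1,0) (1,1) (0,1) (-1,1) (-2,1) (-2,2) (-2,3) (-1,3)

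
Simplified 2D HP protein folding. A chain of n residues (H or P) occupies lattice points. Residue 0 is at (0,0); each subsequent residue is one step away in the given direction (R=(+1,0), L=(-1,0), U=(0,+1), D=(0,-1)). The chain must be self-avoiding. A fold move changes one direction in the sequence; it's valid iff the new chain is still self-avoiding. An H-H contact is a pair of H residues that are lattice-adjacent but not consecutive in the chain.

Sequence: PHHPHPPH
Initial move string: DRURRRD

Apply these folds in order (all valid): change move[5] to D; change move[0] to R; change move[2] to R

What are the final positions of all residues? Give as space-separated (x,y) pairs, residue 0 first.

Answer: (0,0) (1,0) (2,0) (3,0) (4,0) (5,0) (5,-1) (5,-2)

Derivation:
Initial moves: DRURRRD
Fold: move[5]->D => DRURRDD (positions: [(0, 0), (0, -1), (1, -1), (1, 0), (2, 0), (3, 0), (3, -1), (3, -2)])
Fold: move[0]->R => RRURRDD (positions: [(0, 0), (1, 0), (2, 0), (2, 1), (3, 1), (4, 1), (4, 0), (4, -1)])
Fold: move[2]->R => RRRRRDD (positions: [(0, 0), (1, 0), (2, 0), (3, 0), (4, 0), (5, 0), (5, -1), (5, -2)])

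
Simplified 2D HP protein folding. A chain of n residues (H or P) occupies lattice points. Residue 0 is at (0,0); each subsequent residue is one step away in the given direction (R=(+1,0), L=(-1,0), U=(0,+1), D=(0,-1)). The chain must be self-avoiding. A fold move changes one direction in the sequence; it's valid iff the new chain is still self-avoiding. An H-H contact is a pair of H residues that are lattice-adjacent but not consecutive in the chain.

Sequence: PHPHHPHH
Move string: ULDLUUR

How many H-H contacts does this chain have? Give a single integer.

Answer: 0

Derivation:
Positions: [(0, 0), (0, 1), (-1, 1), (-1, 0), (-2, 0), (-2, 1), (-2, 2), (-1, 2)]
No H-H contacts found.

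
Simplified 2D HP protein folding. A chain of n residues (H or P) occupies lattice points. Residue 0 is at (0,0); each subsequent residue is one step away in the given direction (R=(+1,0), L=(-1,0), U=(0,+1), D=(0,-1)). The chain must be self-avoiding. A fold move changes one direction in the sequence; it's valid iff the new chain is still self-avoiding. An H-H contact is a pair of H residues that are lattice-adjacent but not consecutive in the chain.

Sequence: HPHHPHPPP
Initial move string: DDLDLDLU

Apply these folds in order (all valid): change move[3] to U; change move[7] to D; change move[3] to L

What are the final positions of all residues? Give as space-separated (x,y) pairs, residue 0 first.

Initial moves: DDLDLDLU
Fold: move[3]->U => DDLULDLU (positions: [(0, 0), (0, -1), (0, -2), (-1, -2), (-1, -1), (-2, -1), (-2, -2), (-3, -2), (-3, -1)])
Fold: move[7]->D => DDLULDLD (positions: [(0, 0), (0, -1), (0, -2), (-1, -2), (-1, -1), (-2, -1), (-2, -2), (-3, -2), (-3, -3)])
Fold: move[3]->L => DDLLLDLD (positions: [(0, 0), (0, -1), (0, -2), (-1, -2), (-2, -2), (-3, -2), (-3, -3), (-4, -3), (-4, -4)])

Answer: (0,0) (0,-1) (0,-2) (-1,-2) (-2,-2) (-3,-2) (-3,-3) (-4,-3) (-4,-4)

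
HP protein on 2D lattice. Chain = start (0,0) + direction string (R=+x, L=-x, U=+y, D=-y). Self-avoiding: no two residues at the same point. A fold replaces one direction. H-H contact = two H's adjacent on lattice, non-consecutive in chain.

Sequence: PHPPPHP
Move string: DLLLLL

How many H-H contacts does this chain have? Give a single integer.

Answer: 0

Derivation:
Positions: [(0, 0), (0, -1), (-1, -1), (-2, -1), (-3, -1), (-4, -1), (-5, -1)]
No H-H contacts found.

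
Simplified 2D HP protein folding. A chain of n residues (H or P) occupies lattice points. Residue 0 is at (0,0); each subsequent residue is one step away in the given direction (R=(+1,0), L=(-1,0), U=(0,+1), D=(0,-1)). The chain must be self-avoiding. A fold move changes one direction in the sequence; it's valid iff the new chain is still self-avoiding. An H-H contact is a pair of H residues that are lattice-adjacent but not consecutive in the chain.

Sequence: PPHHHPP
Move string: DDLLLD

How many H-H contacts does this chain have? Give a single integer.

Answer: 0

Derivation:
Positions: [(0, 0), (0, -1), (0, -2), (-1, -2), (-2, -2), (-3, -2), (-3, -3)]
No H-H contacts found.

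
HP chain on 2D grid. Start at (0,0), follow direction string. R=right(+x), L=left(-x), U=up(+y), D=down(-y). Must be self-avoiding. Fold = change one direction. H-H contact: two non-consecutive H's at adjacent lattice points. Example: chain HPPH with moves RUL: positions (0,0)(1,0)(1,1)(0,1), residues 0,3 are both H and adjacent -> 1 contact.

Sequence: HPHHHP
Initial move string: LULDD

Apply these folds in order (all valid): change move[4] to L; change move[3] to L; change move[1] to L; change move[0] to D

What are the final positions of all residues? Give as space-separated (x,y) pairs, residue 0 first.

Initial moves: LULDD
Fold: move[4]->L => LULDL (positions: [(0, 0), (-1, 0), (-1, 1), (-2, 1), (-2, 0), (-3, 0)])
Fold: move[3]->L => LULLL (positions: [(0, 0), (-1, 0), (-1, 1), (-2, 1), (-3, 1), (-4, 1)])
Fold: move[1]->L => LLLLL (positions: [(0, 0), (-1, 0), (-2, 0), (-3, 0), (-4, 0), (-5, 0)])
Fold: move[0]->D => DLLLL (positions: [(0, 0), (0, -1), (-1, -1), (-2, -1), (-3, -1), (-4, -1)])

Answer: (0,0) (0,-1) (-1,-1) (-2,-1) (-3,-1) (-4,-1)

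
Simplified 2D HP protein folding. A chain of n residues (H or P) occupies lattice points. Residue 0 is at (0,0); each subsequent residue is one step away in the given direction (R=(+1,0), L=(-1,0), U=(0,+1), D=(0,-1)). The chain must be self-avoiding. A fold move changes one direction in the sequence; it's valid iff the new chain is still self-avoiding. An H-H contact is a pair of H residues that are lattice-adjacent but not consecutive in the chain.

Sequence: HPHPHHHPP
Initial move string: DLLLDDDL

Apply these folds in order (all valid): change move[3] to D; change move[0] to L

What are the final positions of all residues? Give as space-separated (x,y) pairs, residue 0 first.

Answer: (0,0) (-1,0) (-2,0) (-3,0) (-3,-1) (-3,-2) (-3,-3) (-3,-4) (-4,-4)

Derivation:
Initial moves: DLLLDDDL
Fold: move[3]->D => DLLDDDDL (positions: [(0, 0), (0, -1), (-1, -1), (-2, -1), (-2, -2), (-2, -3), (-2, -4), (-2, -5), (-3, -5)])
Fold: move[0]->L => LLLDDDDL (positions: [(0, 0), (-1, 0), (-2, 0), (-3, 0), (-3, -1), (-3, -2), (-3, -3), (-3, -4), (-4, -4)])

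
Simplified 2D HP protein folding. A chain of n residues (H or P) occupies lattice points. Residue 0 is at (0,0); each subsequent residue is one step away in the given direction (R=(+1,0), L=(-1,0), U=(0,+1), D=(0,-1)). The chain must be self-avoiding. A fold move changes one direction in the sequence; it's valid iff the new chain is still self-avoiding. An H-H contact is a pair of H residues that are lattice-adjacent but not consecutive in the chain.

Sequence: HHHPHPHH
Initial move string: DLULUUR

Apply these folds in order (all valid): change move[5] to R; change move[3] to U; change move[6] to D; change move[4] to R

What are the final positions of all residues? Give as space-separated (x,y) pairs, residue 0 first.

Answer: (0,0) (0,-1) (-1,-1) (-1,0) (-1,1) (0,1) (1,1) (1,0)

Derivation:
Initial moves: DLULUUR
Fold: move[5]->R => DLULURR (positions: [(0, 0), (0, -1), (-1, -1), (-1, 0), (-2, 0), (-2, 1), (-1, 1), (0, 1)])
Fold: move[3]->U => DLUUURR (positions: [(0, 0), (0, -1), (-1, -1), (-1, 0), (-1, 1), (-1, 2), (0, 2), (1, 2)])
Fold: move[6]->D => DLUUURD (positions: [(0, 0), (0, -1), (-1, -1), (-1, 0), (-1, 1), (-1, 2), (0, 2), (0, 1)])
Fold: move[4]->R => DLUURRD (positions: [(0, 0), (0, -1), (-1, -1), (-1, 0), (-1, 1), (0, 1), (1, 1), (1, 0)])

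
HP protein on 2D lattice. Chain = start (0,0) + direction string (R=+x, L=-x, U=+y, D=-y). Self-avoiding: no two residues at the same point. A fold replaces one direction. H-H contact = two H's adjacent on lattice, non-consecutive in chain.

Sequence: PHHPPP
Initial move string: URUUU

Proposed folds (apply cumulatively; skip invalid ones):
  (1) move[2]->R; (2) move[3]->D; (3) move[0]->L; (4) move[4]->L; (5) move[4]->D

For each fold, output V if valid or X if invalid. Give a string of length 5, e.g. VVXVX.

Answer: VXXVX

Derivation:
Initial: URUUU -> [(0, 0), (0, 1), (1, 1), (1, 2), (1, 3), (1, 4)]
Fold 1: move[2]->R => URRUU VALID
Fold 2: move[3]->D => URRDU INVALID (collision), skipped
Fold 3: move[0]->L => LRRUU INVALID (collision), skipped
Fold 4: move[4]->L => URRUL VALID
Fold 5: move[4]->D => URRUD INVALID (collision), skipped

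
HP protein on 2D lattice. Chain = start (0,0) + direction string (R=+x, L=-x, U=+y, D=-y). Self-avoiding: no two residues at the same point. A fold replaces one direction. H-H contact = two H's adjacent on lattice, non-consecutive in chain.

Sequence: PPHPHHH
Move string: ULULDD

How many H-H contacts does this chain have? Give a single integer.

Positions: [(0, 0), (0, 1), (-1, 1), (-1, 2), (-2, 2), (-2, 1), (-2, 0)]
H-H contact: residue 2 @(-1,1) - residue 5 @(-2, 1)

Answer: 1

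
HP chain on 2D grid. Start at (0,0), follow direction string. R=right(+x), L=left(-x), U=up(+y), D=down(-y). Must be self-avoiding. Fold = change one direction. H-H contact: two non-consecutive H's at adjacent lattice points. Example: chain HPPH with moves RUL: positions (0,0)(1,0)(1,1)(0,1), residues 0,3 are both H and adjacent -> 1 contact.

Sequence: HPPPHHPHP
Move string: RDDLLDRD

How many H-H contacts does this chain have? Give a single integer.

Positions: [(0, 0), (1, 0), (1, -1), (1, -2), (0, -2), (-1, -2), (-1, -3), (0, -3), (0, -4)]
H-H contact: residue 4 @(0,-2) - residue 7 @(0, -3)

Answer: 1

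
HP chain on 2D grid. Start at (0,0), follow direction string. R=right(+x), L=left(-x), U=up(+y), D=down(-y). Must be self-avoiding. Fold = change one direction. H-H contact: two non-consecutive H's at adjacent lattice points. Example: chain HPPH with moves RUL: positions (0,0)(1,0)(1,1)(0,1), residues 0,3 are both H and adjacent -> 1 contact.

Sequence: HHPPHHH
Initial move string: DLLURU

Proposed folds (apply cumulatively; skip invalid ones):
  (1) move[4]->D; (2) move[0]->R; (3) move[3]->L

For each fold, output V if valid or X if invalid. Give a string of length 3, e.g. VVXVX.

Answer: XXX

Derivation:
Initial: DLLURU -> [(0, 0), (0, -1), (-1, -1), (-2, -1), (-2, 0), (-1, 0), (-1, 1)]
Fold 1: move[4]->D => DLLUDU INVALID (collision), skipped
Fold 2: move[0]->R => RLLURU INVALID (collision), skipped
Fold 3: move[3]->L => DLLLRU INVALID (collision), skipped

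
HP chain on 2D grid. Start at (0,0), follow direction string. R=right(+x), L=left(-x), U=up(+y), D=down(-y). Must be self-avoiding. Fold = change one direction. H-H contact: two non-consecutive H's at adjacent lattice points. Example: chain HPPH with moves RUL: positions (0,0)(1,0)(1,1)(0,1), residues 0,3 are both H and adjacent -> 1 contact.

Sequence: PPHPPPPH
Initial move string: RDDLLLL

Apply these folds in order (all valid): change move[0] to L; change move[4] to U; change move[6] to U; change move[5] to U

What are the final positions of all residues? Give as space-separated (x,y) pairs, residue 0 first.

Answer: (0,0) (-1,0) (-1,-1) (-1,-2) (-2,-2) (-2,-1) (-2,0) (-2,1)

Derivation:
Initial moves: RDDLLLL
Fold: move[0]->L => LDDLLLL (positions: [(0, 0), (-1, 0), (-1, -1), (-1, -2), (-2, -2), (-3, -2), (-4, -2), (-5, -2)])
Fold: move[4]->U => LDDLULL (positions: [(0, 0), (-1, 0), (-1, -1), (-1, -2), (-2, -2), (-2, -1), (-3, -1), (-4, -1)])
Fold: move[6]->U => LDDLULU (positions: [(0, 0), (-1, 0), (-1, -1), (-1, -2), (-2, -2), (-2, -1), (-3, -1), (-3, 0)])
Fold: move[5]->U => LDDLUUU (positions: [(0, 0), (-1, 0), (-1, -1), (-1, -2), (-2, -2), (-2, -1), (-2, 0), (-2, 1)])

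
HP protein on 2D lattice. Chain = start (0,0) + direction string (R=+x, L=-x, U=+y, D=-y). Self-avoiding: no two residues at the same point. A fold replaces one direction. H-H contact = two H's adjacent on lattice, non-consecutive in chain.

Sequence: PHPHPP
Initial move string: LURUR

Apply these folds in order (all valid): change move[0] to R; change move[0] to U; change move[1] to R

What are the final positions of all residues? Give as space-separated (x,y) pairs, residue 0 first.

Initial moves: LURUR
Fold: move[0]->R => RURUR (positions: [(0, 0), (1, 0), (1, 1), (2, 1), (2, 2), (3, 2)])
Fold: move[0]->U => UURUR (positions: [(0, 0), (0, 1), (0, 2), (1, 2), (1, 3), (2, 3)])
Fold: move[1]->R => URRUR (positions: [(0, 0), (0, 1), (1, 1), (2, 1), (2, 2), (3, 2)])

Answer: (0,0) (0,1) (1,1) (2,1) (2,2) (3,2)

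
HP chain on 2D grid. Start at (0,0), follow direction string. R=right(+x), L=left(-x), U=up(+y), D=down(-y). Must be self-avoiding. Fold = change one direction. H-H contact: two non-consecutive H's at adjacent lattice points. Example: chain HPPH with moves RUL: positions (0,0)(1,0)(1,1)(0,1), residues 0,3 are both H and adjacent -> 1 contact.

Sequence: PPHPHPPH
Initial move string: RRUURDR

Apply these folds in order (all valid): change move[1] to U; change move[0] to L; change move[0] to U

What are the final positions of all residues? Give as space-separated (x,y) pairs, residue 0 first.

Answer: (0,0) (0,1) (0,2) (0,3) (0,4) (1,4) (1,3) (2,3)

Derivation:
Initial moves: RRUURDR
Fold: move[1]->U => RUUURDR (positions: [(0, 0), (1, 0), (1, 1), (1, 2), (1, 3), (2, 3), (2, 2), (3, 2)])
Fold: move[0]->L => LUUURDR (positions: [(0, 0), (-1, 0), (-1, 1), (-1, 2), (-1, 3), (0, 3), (0, 2), (1, 2)])
Fold: move[0]->U => UUUURDR (positions: [(0, 0), (0, 1), (0, 2), (0, 3), (0, 4), (1, 4), (1, 3), (2, 3)])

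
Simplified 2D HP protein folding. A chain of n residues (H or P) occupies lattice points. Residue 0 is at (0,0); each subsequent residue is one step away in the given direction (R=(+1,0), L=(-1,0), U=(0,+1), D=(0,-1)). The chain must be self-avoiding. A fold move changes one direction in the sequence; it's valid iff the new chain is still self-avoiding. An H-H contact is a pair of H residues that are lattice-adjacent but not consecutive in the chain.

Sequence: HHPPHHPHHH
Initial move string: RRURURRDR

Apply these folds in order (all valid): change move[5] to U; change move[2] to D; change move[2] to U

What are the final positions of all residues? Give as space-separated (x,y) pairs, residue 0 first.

Initial moves: RRURURRDR
Fold: move[5]->U => RRURUURDR (positions: [(0, 0), (1, 0), (2, 0), (2, 1), (3, 1), (3, 2), (3, 3), (4, 3), (4, 2), (5, 2)])
Fold: move[2]->D => RRDRUURDR (positions: [(0, 0), (1, 0), (2, 0), (2, -1), (3, -1), (3, 0), (3, 1), (4, 1), (4, 0), (5, 0)])
Fold: move[2]->U => RRURUURDR (positions: [(0, 0), (1, 0), (2, 0), (2, 1), (3, 1), (3, 2), (3, 3), (4, 3), (4, 2), (5, 2)])

Answer: (0,0) (1,0) (2,0) (2,1) (3,1) (3,2) (3,3) (4,3) (4,2) (5,2)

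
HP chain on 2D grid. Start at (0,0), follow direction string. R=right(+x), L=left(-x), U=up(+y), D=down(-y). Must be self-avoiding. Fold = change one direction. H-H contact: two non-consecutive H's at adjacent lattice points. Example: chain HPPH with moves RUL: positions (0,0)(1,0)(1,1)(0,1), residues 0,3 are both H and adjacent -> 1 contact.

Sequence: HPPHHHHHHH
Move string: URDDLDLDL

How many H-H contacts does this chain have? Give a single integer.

Positions: [(0, 0), (0, 1), (1, 1), (1, 0), (1, -1), (0, -1), (0, -2), (-1, -2), (-1, -3), (-2, -3)]
H-H contact: residue 0 @(0,0) - residue 3 @(1, 0)
H-H contact: residue 0 @(0,0) - residue 5 @(0, -1)

Answer: 2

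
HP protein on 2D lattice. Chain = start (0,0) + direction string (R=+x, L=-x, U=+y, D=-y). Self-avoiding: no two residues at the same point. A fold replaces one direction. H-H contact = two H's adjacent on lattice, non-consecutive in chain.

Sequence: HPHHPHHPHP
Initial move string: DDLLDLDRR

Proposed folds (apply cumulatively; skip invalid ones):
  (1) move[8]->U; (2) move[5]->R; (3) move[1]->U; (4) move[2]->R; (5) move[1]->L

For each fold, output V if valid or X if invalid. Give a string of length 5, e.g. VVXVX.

Initial: DDLLDLDRR -> [(0, 0), (0, -1), (0, -2), (-1, -2), (-2, -2), (-2, -3), (-3, -3), (-3, -4), (-2, -4), (-1, -4)]
Fold 1: move[8]->U => DDLLDLDRU INVALID (collision), skipped
Fold 2: move[5]->R => DDLLDRDRR VALID
Fold 3: move[1]->U => DULLDRDRR INVALID (collision), skipped
Fold 4: move[2]->R => DDRLDRDRR INVALID (collision), skipped
Fold 5: move[1]->L => DLLLDRDRR VALID

Answer: XVXXV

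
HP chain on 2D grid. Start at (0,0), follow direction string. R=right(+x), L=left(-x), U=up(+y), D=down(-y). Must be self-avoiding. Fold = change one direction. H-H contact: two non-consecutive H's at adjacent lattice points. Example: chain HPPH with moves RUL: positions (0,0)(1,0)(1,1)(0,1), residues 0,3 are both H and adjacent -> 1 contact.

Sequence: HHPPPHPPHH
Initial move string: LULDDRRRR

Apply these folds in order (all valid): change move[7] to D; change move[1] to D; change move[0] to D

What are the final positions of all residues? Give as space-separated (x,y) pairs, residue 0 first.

Initial moves: LULDDRRRR
Fold: move[7]->D => LULDDRRDR (positions: [(0, 0), (-1, 0), (-1, 1), (-2, 1), (-2, 0), (-2, -1), (-1, -1), (0, -1), (0, -2), (1, -2)])
Fold: move[1]->D => LDLDDRRDR (positions: [(0, 0), (-1, 0), (-1, -1), (-2, -1), (-2, -2), (-2, -3), (-1, -3), (0, -3), (0, -4), (1, -4)])
Fold: move[0]->D => DDLDDRRDR (positions: [(0, 0), (0, -1), (0, -2), (-1, -2), (-1, -3), (-1, -4), (0, -4), (1, -4), (1, -5), (2, -5)])

Answer: (0,0) (0,-1) (0,-2) (-1,-2) (-1,-3) (-1,-4) (0,-4) (1,-4) (1,-5) (2,-5)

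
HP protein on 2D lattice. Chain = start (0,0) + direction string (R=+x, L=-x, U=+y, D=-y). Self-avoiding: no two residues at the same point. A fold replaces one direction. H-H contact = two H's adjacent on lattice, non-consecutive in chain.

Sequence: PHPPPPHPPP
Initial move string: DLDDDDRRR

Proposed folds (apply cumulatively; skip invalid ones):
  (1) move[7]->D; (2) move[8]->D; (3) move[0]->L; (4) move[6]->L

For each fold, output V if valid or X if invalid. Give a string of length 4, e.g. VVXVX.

Answer: VVVV

Derivation:
Initial: DLDDDDRRR -> [(0, 0), (0, -1), (-1, -1), (-1, -2), (-1, -3), (-1, -4), (-1, -5), (0, -5), (1, -5), (2, -5)]
Fold 1: move[7]->D => DLDDDDRDR VALID
Fold 2: move[8]->D => DLDDDDRDD VALID
Fold 3: move[0]->L => LLDDDDRDD VALID
Fold 4: move[6]->L => LLDDDDLDD VALID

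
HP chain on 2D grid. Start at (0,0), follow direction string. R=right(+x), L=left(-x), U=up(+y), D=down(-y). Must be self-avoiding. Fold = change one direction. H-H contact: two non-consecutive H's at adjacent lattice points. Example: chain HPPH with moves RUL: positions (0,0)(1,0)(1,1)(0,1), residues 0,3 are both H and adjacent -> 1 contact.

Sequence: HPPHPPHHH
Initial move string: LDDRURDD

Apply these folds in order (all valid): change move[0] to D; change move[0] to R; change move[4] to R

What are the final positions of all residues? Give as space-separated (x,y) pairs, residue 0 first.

Answer: (0,0) (1,0) (1,-1) (1,-2) (2,-2) (3,-2) (4,-2) (4,-3) (4,-4)

Derivation:
Initial moves: LDDRURDD
Fold: move[0]->D => DDDRURDD (positions: [(0, 0), (0, -1), (0, -2), (0, -3), (1, -3), (1, -2), (2, -2), (2, -3), (2, -4)])
Fold: move[0]->R => RDDRURDD (positions: [(0, 0), (1, 0), (1, -1), (1, -2), (2, -2), (2, -1), (3, -1), (3, -2), (3, -3)])
Fold: move[4]->R => RDDRRRDD (positions: [(0, 0), (1, 0), (1, -1), (1, -2), (2, -2), (3, -2), (4, -2), (4, -3), (4, -4)])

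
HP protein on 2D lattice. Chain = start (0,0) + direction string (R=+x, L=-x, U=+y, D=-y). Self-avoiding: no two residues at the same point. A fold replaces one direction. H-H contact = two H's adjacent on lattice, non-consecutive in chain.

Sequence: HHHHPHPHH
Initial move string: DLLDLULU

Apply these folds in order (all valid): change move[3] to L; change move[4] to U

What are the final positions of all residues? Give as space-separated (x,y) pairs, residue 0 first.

Answer: (0,0) (0,-1) (-1,-1) (-2,-1) (-3,-1) (-3,0) (-3,1) (-4,1) (-4,2)

Derivation:
Initial moves: DLLDLULU
Fold: move[3]->L => DLLLLULU (positions: [(0, 0), (0, -1), (-1, -1), (-2, -1), (-3, -1), (-4, -1), (-4, 0), (-5, 0), (-5, 1)])
Fold: move[4]->U => DLLLUULU (positions: [(0, 0), (0, -1), (-1, -1), (-2, -1), (-3, -1), (-3, 0), (-3, 1), (-4, 1), (-4, 2)])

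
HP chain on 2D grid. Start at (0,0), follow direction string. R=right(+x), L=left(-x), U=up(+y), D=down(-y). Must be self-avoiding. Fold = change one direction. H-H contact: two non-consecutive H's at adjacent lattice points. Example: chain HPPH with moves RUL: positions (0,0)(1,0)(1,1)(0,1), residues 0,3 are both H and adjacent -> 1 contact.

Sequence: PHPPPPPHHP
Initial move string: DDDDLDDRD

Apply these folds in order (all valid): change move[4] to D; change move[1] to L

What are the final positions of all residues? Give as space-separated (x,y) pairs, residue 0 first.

Answer: (0,0) (0,-1) (-1,-1) (-1,-2) (-1,-3) (-1,-4) (-1,-5) (-1,-6) (0,-6) (0,-7)

Derivation:
Initial moves: DDDDLDDRD
Fold: move[4]->D => DDDDDDDRD (positions: [(0, 0), (0, -1), (0, -2), (0, -3), (0, -4), (0, -5), (0, -6), (0, -7), (1, -7), (1, -8)])
Fold: move[1]->L => DLDDDDDRD (positions: [(0, 0), (0, -1), (-1, -1), (-1, -2), (-1, -3), (-1, -4), (-1, -5), (-1, -6), (0, -6), (0, -7)])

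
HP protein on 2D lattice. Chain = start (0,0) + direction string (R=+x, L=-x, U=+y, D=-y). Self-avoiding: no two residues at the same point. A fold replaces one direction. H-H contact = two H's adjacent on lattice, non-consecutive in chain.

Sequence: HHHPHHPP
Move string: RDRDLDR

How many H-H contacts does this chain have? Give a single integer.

Positions: [(0, 0), (1, 0), (1, -1), (2, -1), (2, -2), (1, -2), (1, -3), (2, -3)]
H-H contact: residue 2 @(1,-1) - residue 5 @(1, -2)

Answer: 1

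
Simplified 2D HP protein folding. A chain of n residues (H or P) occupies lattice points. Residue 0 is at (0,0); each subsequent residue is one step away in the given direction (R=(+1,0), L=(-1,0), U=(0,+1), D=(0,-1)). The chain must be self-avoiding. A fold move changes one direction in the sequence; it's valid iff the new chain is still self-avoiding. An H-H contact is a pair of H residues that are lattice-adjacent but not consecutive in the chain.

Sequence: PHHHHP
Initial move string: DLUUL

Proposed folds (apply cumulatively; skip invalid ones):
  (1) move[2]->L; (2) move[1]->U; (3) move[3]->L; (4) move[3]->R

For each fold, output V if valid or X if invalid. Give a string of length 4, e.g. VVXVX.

Initial: DLUUL -> [(0, 0), (0, -1), (-1, -1), (-1, 0), (-1, 1), (-2, 1)]
Fold 1: move[2]->L => DLLUL VALID
Fold 2: move[1]->U => DULUL INVALID (collision), skipped
Fold 3: move[3]->L => DLLLL VALID
Fold 4: move[3]->R => DLLRL INVALID (collision), skipped

Answer: VXVX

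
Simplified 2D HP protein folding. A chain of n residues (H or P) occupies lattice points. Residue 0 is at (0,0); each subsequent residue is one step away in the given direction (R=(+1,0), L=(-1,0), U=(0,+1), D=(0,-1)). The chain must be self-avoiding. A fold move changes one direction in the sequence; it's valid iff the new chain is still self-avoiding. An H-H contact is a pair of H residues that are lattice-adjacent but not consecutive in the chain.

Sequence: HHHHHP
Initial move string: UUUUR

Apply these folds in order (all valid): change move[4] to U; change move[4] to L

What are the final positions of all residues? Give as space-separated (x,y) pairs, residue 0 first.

Initial moves: UUUUR
Fold: move[4]->U => UUUUU (positions: [(0, 0), (0, 1), (0, 2), (0, 3), (0, 4), (0, 5)])
Fold: move[4]->L => UUUUL (positions: [(0, 0), (0, 1), (0, 2), (0, 3), (0, 4), (-1, 4)])

Answer: (0,0) (0,1) (0,2) (0,3) (0,4) (-1,4)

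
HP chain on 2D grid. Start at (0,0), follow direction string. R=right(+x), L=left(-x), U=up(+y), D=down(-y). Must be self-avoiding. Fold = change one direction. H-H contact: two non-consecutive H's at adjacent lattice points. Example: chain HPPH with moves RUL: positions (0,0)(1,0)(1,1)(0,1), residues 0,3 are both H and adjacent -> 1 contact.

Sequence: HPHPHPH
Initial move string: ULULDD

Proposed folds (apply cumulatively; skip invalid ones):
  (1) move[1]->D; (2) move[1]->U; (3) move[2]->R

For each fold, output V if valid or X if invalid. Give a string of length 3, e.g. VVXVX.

Answer: XVX

Derivation:
Initial: ULULDD -> [(0, 0), (0, 1), (-1, 1), (-1, 2), (-2, 2), (-2, 1), (-2, 0)]
Fold 1: move[1]->D => UDULDD INVALID (collision), skipped
Fold 2: move[1]->U => UUULDD VALID
Fold 3: move[2]->R => UURLDD INVALID (collision), skipped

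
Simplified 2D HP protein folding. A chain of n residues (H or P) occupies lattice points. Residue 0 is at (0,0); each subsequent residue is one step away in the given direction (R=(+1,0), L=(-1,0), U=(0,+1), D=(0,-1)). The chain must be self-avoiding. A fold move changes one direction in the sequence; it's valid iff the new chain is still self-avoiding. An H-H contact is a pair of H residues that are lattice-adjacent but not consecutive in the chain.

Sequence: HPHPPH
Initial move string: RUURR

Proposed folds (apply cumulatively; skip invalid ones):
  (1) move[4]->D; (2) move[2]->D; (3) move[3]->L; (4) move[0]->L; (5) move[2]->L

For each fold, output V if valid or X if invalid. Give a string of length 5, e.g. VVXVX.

Initial: RUURR -> [(0, 0), (1, 0), (1, 1), (1, 2), (2, 2), (3, 2)]
Fold 1: move[4]->D => RUURD VALID
Fold 2: move[2]->D => RUDRD INVALID (collision), skipped
Fold 3: move[3]->L => RUULD VALID
Fold 4: move[0]->L => LUULD VALID
Fold 5: move[2]->L => LULLD VALID

Answer: VXVVV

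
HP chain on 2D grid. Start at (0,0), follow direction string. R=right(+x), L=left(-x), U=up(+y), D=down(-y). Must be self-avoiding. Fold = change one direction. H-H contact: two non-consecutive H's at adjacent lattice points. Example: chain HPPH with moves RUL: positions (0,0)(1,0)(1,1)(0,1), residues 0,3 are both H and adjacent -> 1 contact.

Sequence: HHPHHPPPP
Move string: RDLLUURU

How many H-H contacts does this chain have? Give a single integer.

Positions: [(0, 0), (1, 0), (1, -1), (0, -1), (-1, -1), (-1, 0), (-1, 1), (0, 1), (0, 2)]
H-H contact: residue 0 @(0,0) - residue 3 @(0, -1)

Answer: 1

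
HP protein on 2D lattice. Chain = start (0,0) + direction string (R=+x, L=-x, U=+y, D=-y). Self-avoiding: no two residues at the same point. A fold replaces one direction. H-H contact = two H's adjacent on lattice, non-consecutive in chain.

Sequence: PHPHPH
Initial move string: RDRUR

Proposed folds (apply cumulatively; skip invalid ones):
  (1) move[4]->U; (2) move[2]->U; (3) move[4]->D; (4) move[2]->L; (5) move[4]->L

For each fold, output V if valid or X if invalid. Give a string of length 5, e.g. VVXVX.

Answer: VXXXX

Derivation:
Initial: RDRUR -> [(0, 0), (1, 0), (1, -1), (2, -1), (2, 0), (3, 0)]
Fold 1: move[4]->U => RDRUU VALID
Fold 2: move[2]->U => RDUUU INVALID (collision), skipped
Fold 3: move[4]->D => RDRUD INVALID (collision), skipped
Fold 4: move[2]->L => RDLUU INVALID (collision), skipped
Fold 5: move[4]->L => RDRUL INVALID (collision), skipped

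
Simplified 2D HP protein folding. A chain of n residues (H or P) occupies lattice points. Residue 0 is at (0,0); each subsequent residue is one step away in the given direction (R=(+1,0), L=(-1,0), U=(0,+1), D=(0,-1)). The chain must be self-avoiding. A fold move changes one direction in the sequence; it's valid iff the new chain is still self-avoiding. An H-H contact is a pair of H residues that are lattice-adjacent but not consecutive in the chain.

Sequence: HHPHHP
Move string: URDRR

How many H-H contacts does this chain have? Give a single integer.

Positions: [(0, 0), (0, 1), (1, 1), (1, 0), (2, 0), (3, 0)]
H-H contact: residue 0 @(0,0) - residue 3 @(1, 0)

Answer: 1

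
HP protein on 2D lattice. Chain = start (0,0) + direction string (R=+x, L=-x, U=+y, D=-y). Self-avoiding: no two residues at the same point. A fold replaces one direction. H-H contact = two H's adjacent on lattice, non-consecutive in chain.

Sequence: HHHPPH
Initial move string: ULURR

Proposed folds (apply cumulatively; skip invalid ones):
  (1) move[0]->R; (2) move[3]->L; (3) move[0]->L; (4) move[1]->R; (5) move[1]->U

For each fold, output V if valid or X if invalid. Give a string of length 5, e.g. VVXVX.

Answer: XXVXV

Derivation:
Initial: ULURR -> [(0, 0), (0, 1), (-1, 1), (-1, 2), (0, 2), (1, 2)]
Fold 1: move[0]->R => RLURR INVALID (collision), skipped
Fold 2: move[3]->L => ULULR INVALID (collision), skipped
Fold 3: move[0]->L => LLURR VALID
Fold 4: move[1]->R => LRURR INVALID (collision), skipped
Fold 5: move[1]->U => LUURR VALID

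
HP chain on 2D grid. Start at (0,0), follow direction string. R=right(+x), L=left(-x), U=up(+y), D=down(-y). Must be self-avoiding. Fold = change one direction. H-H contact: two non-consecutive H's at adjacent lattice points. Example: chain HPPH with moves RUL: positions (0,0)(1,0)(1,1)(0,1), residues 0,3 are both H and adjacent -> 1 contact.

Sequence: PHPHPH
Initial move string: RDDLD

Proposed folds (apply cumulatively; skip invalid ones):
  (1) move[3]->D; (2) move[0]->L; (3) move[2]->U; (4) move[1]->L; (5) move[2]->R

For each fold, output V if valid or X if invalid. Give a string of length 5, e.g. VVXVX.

Answer: VVXVX

Derivation:
Initial: RDDLD -> [(0, 0), (1, 0), (1, -1), (1, -2), (0, -2), (0, -3)]
Fold 1: move[3]->D => RDDDD VALID
Fold 2: move[0]->L => LDDDD VALID
Fold 3: move[2]->U => LDUDD INVALID (collision), skipped
Fold 4: move[1]->L => LLDDD VALID
Fold 5: move[2]->R => LLRDD INVALID (collision), skipped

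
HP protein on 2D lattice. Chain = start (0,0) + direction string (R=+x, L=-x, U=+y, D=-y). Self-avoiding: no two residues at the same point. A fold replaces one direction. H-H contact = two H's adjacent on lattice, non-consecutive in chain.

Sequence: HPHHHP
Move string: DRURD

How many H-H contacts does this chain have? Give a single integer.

Positions: [(0, 0), (0, -1), (1, -1), (1, 0), (2, 0), (2, -1)]
H-H contact: residue 0 @(0,0) - residue 3 @(1, 0)

Answer: 1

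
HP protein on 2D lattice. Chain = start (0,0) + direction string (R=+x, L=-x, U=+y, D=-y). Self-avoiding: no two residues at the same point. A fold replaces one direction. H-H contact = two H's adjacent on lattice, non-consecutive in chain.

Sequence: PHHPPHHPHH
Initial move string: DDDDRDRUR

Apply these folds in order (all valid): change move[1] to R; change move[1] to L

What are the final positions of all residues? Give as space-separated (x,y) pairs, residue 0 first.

Answer: (0,0) (0,-1) (-1,-1) (-1,-2) (-1,-3) (0,-3) (0,-4) (1,-4) (1,-3) (2,-3)

Derivation:
Initial moves: DDDDRDRUR
Fold: move[1]->R => DRDDRDRUR (positions: [(0, 0), (0, -1), (1, -1), (1, -2), (1, -3), (2, -3), (2, -4), (3, -4), (3, -3), (4, -3)])
Fold: move[1]->L => DLDDRDRUR (positions: [(0, 0), (0, -1), (-1, -1), (-1, -2), (-1, -3), (0, -3), (0, -4), (1, -4), (1, -3), (2, -3)])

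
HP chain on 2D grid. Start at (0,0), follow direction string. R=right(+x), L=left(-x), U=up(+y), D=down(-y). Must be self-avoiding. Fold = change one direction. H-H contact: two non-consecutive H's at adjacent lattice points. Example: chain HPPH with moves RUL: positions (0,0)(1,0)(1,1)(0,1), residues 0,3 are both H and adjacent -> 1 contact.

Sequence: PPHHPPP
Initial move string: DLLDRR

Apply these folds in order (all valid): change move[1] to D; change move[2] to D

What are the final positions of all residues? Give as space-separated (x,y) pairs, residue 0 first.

Answer: (0,0) (0,-1) (0,-2) (0,-3) (0,-4) (1,-4) (2,-4)

Derivation:
Initial moves: DLLDRR
Fold: move[1]->D => DDLDRR (positions: [(0, 0), (0, -1), (0, -2), (-1, -2), (-1, -3), (0, -3), (1, -3)])
Fold: move[2]->D => DDDDRR (positions: [(0, 0), (0, -1), (0, -2), (0, -3), (0, -4), (1, -4), (2, -4)])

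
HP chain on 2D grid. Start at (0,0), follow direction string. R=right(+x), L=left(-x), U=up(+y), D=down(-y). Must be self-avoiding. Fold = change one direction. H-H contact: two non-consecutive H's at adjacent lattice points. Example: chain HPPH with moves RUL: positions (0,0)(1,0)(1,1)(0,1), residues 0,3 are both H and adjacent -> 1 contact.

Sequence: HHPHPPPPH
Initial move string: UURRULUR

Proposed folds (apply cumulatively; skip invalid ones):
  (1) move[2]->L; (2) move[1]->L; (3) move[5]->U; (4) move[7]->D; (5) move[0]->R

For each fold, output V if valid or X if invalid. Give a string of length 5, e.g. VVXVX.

Initial: UURRULUR -> [(0, 0), (0, 1), (0, 2), (1, 2), (2, 2), (2, 3), (1, 3), (1, 4), (2, 4)]
Fold 1: move[2]->L => UULRULUR INVALID (collision), skipped
Fold 2: move[1]->L => ULRRULUR INVALID (collision), skipped
Fold 3: move[5]->U => UURRUUUR VALID
Fold 4: move[7]->D => UURRUUUD INVALID (collision), skipped
Fold 5: move[0]->R => RURRUUUR VALID

Answer: XXVXV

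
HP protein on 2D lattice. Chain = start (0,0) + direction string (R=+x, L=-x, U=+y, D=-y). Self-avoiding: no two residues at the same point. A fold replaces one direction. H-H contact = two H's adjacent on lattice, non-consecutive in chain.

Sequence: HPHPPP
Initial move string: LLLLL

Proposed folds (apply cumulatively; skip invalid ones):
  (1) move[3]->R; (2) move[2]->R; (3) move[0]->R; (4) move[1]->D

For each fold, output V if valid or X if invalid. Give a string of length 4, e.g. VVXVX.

Answer: XXXV

Derivation:
Initial: LLLLL -> [(0, 0), (-1, 0), (-2, 0), (-3, 0), (-4, 0), (-5, 0)]
Fold 1: move[3]->R => LLLRL INVALID (collision), skipped
Fold 2: move[2]->R => LLRLL INVALID (collision), skipped
Fold 3: move[0]->R => RLLLL INVALID (collision), skipped
Fold 4: move[1]->D => LDLLL VALID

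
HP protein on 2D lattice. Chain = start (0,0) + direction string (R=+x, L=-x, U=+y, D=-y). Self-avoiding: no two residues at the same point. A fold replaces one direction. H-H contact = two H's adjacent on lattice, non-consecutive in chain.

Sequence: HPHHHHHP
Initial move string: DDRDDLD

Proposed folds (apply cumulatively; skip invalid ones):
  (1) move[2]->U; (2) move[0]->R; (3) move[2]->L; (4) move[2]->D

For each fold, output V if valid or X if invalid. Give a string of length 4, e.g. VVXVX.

Initial: DDRDDLD -> [(0, 0), (0, -1), (0, -2), (1, -2), (1, -3), (1, -4), (0, -4), (0, -5)]
Fold 1: move[2]->U => DDUDDLD INVALID (collision), skipped
Fold 2: move[0]->R => RDRDDLD VALID
Fold 3: move[2]->L => RDLDDLD VALID
Fold 4: move[2]->D => RDDDDLD VALID

Answer: XVVV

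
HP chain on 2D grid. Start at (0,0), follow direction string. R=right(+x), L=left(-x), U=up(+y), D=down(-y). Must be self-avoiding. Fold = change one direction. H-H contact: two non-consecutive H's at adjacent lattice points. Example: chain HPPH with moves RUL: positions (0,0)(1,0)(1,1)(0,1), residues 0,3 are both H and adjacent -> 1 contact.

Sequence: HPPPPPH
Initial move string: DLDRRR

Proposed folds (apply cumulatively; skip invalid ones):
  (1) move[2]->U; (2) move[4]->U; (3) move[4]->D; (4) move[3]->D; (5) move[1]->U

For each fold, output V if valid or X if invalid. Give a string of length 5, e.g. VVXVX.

Answer: XXVVX

Derivation:
Initial: DLDRRR -> [(0, 0), (0, -1), (-1, -1), (-1, -2), (0, -2), (1, -2), (2, -2)]
Fold 1: move[2]->U => DLURRR INVALID (collision), skipped
Fold 2: move[4]->U => DLDRUR INVALID (collision), skipped
Fold 3: move[4]->D => DLDRDR VALID
Fold 4: move[3]->D => DLDDDR VALID
Fold 5: move[1]->U => DUDDDR INVALID (collision), skipped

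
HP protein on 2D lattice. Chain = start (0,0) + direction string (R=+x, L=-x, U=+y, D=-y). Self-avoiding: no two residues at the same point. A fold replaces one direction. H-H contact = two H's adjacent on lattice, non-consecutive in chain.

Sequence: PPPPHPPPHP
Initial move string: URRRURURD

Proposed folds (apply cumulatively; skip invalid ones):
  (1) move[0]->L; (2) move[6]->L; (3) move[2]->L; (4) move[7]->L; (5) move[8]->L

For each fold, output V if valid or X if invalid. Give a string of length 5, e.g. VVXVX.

Initial: URRRURURD -> [(0, 0), (0, 1), (1, 1), (2, 1), (3, 1), (3, 2), (4, 2), (4, 3), (5, 3), (5, 2)]
Fold 1: move[0]->L => LRRRURURD INVALID (collision), skipped
Fold 2: move[6]->L => URRRURLRD INVALID (collision), skipped
Fold 3: move[2]->L => URLRURURD INVALID (collision), skipped
Fold 4: move[7]->L => URRRURULD INVALID (collision), skipped
Fold 5: move[8]->L => URRRURURL INVALID (collision), skipped

Answer: XXXXX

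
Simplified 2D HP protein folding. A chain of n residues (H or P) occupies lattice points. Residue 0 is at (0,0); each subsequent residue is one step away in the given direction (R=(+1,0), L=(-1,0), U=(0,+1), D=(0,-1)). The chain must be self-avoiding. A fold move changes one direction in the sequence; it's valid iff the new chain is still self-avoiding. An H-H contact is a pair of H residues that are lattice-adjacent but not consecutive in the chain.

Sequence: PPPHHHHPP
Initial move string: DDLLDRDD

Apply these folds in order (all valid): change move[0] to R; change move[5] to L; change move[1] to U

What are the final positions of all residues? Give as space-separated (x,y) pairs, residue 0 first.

Answer: (0,0) (1,0) (1,1) (0,1) (-1,1) (-1,0) (-2,0) (-2,-1) (-2,-2)

Derivation:
Initial moves: DDLLDRDD
Fold: move[0]->R => RDLLDRDD (positions: [(0, 0), (1, 0), (1, -1), (0, -1), (-1, -1), (-1, -2), (0, -2), (0, -3), (0, -4)])
Fold: move[5]->L => RDLLDLDD (positions: [(0, 0), (1, 0), (1, -1), (0, -1), (-1, -1), (-1, -2), (-2, -2), (-2, -3), (-2, -4)])
Fold: move[1]->U => RULLDLDD (positions: [(0, 0), (1, 0), (1, 1), (0, 1), (-1, 1), (-1, 0), (-2, 0), (-2, -1), (-2, -2)])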